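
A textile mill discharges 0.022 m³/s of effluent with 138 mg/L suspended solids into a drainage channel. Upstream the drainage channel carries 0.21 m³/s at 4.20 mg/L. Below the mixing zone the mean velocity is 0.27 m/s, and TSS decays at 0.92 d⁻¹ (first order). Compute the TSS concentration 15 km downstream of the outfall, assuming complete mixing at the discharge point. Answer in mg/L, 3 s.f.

9.35 mg/L

After complete mixing, C₀ = (0.022·138 + 0.21·4.2) / 0.232 = 16.89 mg/L.
Travel time t = 1.5e+04 m / 0.27 m/s = 5.556e+04 s = 0.643 d.
C = 16.89·exp(−0.92·0.643) = 16.89·0.5535 = 9.347 mg/L.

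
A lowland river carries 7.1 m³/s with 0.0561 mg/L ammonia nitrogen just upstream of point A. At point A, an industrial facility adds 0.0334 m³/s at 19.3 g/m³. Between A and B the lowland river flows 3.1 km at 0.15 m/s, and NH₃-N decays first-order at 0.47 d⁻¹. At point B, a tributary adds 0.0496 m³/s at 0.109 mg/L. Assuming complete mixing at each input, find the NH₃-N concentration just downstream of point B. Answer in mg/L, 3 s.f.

After input A: C = (7.1·0.0561 + 0.0334·19.3) / 7.133 = 0.1462 mg/L.
Over the 3.1 km reach to input B (t = 2.067e+04 s = 0.2392 d), decay gives C = 0.1462·exp(−0.47·0.2392) = 0.1307 mg/L.
After input B: C = (7.133·0.1307 + 0.0496·0.109) / 7.183 = 0.1305 mg/L.

0.131 mg/L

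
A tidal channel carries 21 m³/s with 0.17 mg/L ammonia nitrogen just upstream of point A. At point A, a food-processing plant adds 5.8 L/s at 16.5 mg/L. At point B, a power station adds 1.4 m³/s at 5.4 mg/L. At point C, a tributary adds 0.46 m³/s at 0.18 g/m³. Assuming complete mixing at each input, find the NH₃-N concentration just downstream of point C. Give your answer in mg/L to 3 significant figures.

5.8 L/s = 0.0058 m³/s.
After input A: C = (21·0.17 + 0.0058·16.5) / 21.01 = 0.1745 mg/L.
After input B: C = (21.01·0.1745 + 1.4·5.4) / 22.41 = 0.501 mg/L.
After input C: C = (22.41·0.501 + 0.46·0.18) / 22.87 = 0.4946 mg/L.

0.495 mg/L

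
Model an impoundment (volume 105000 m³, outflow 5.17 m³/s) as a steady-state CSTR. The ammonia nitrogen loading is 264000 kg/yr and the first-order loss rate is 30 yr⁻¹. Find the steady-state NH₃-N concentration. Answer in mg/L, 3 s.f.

Outflow Q = 5.17 m³/s × 3.156e+07 s/yr = 1.632e+08 m³/yr.
Steady-state CSTR mass balance: W = Q·C + k·V·C, so C = W/(Q + kV).
Q + kV = 1.632e+08 + 30·105000 = 1.663e+08 m³/yr.
C = 264000/1.663e+08 = 0.001587 kg/m³ = 1.587 mg/L.

1.59 mg/L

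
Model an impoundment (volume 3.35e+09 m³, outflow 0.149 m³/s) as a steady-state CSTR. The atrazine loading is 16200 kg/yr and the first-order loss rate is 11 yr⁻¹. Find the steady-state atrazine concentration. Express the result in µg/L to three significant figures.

0.440 µg/L

Outflow Q = 0.149 m³/s × 3.156e+07 s/yr = 4.702e+06 m³/yr.
Steady-state CSTR mass balance: W = Q·C + k·V·C, so C = W/(Q + kV).
Q + kV = 4.702e+06 + 11·3.35e+09 = 3.685e+10 m³/yr.
C = 16200/3.685e+10 = 4.396e-07 kg/m³ = 0.0004396 mg/L = 0.4396 µg/L.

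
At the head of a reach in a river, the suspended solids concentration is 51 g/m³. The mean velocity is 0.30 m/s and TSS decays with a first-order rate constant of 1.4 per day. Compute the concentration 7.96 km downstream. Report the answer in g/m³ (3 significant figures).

33.2 g/m³

Travel time t = 7.96 km / 0.30 m/s = 7960/0.30 = 2.653e+04 s = 0.3071 d.
First-order decay: C = 51·exp(−1.4·0.3071) = 51·0.6505 = 33.18 g/m³.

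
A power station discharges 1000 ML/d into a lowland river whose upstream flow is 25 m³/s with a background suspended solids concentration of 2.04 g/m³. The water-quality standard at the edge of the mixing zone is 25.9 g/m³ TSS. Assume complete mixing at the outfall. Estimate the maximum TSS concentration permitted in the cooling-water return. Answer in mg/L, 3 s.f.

1000 ML/d = 11.57 m³/s.
Mass balance: 25.9·36.57 = 11.57·Cₑ + 25·2.04.
Cₑ = (947.3 − 51) / 11.57 = 77.44 mg/L.

77.4 mg/L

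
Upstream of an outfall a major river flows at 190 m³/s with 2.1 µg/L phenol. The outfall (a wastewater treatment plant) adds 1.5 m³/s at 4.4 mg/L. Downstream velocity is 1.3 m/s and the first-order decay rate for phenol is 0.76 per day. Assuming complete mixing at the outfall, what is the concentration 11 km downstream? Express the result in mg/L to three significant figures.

0.0339 mg/L

2.1 µg/L = 0.0021 mg/L.
After complete mixing, C₀ = (1.5·4.4 + 190·0.0021) / 191.5 = 0.03655 mg/L.
Travel time t = 1.1e+04 m / 1.3 m/s = 8462 s = 0.09793 d.
C = 0.03655·exp(−0.76·0.09793) = 0.03655·0.9283 = 0.03393 mg/L.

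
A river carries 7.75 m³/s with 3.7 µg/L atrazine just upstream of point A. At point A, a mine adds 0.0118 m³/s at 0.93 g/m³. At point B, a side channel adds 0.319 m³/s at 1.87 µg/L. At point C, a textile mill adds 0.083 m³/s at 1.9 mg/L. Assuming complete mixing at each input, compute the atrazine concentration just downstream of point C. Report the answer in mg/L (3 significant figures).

3.7 µg/L = 0.0037 mg/L.
After input A: C = (7.75·0.0037 + 0.0118·0.93) / 7.762 = 0.005108 mg/L.
1.87 µg/L = 0.00187 mg/L.
After input B: C = (7.762·0.005108 + 0.319·0.00187) / 8.081 = 0.00498 mg/L.
After input C: C = (8.081·0.00498 + 0.083·1.9) / 8.164 = 0.02425 mg/L.

0.0242 mg/L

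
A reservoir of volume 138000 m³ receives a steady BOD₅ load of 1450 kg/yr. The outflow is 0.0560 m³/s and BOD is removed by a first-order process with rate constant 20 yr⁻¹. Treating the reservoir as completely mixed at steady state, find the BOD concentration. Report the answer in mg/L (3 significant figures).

0.320 mg/L

Outflow Q = 0.0560 m³/s × 3.156e+07 s/yr = 1.767e+06 m³/yr.
Steady-state CSTR mass balance: W = Q·C + k·V·C, so C = W/(Q + kV).
Q + kV = 1.767e+06 + 20·138000 = 4.527e+06 m³/yr.
C = 1450/4.527e+06 = 0.0003203 kg/m³ = 0.3203 mg/L.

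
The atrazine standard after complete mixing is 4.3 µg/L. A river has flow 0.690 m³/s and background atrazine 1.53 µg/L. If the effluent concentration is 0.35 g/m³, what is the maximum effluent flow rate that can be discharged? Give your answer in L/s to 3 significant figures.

1.53 µg/L = 0.00153 mg/L.
4.3 µg/L = 0.0043 mg/L.
Mass balance at complete mixing: C_std·(Q_w + Q_r) = Q_w·C_e + Q_r·C_b.
Rearranging, Q_w = Q_r·(C_std − C_b)/(C_e − C_std) = 0.690·(0.0043 − 0.00153) / (0.35 − 0.0043) = 0.005529 m³/s.
= 5.529 L/s.

5.53 L/s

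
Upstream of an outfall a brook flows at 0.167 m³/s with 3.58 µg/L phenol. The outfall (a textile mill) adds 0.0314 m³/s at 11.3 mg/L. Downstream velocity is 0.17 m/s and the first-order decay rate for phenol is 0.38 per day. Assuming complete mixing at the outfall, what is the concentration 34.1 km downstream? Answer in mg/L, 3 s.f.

0.741 mg/L

3.58 µg/L = 0.00358 mg/L.
After complete mixing, C₀ = (0.0314·11.3 + 0.167·0.00358) / 0.1984 = 1.791 mg/L.
Travel time t = 3.41e+04 m / 0.17 m/s = 2.006e+05 s = 2.322 d.
C = 1.791·exp(−0.38·2.322) = 1.791·0.4139 = 0.7414 mg/L.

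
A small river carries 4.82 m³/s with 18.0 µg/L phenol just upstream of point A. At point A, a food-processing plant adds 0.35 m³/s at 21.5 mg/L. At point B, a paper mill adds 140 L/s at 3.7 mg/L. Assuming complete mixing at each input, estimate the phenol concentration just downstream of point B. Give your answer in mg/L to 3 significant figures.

1.53 mg/L

18.0 µg/L = 0.018 mg/L.
After input A: C = (4.82·0.018 + 0.35·21.5) / 5.17 = 1.472 mg/L.
140 L/s = 0.14 m³/s.
After input B: C = (5.17·1.472 + 0.14·3.7) / 5.31 = 1.531 mg/L.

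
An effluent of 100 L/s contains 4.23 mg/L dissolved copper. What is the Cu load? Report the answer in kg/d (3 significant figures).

36.5 kg/d

100 L/s = 0.1 m³/s.
Mass flux = Q·C = 0.1 m³/s × 4.23 g/m³ = 0.423 g/s.
= 0.423 g/s × 86.4 = 36.55 kg/d.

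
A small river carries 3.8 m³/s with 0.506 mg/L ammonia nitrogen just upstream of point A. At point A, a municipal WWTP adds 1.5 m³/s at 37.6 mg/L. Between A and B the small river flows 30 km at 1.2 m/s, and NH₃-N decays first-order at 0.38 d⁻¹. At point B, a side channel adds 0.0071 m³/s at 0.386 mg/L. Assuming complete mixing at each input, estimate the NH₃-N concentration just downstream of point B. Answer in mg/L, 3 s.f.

9.85 mg/L

After input A: C = (3.8·0.506 + 1.5·37.6) / 5.3 = 11 mg/L.
Over the 30 km reach to input B (t = 2.5e+04 s = 0.2894 d), decay gives C = 11·exp(−0.38·0.2894) = 9.858 mg/L.
After input B: C = (5.3·9.858 + 0.0071·0.386) / 5.307 = 9.846 mg/L.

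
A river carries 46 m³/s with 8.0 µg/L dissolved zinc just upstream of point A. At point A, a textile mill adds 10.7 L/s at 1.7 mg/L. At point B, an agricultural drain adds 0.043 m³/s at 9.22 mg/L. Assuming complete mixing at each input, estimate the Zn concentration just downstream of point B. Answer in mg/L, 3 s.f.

8.0 µg/L = 0.008 mg/L.
10.7 L/s = 0.0107 m³/s.
After input A: C = (46·0.008 + 0.0107·1.7) / 46.01 = 0.008393 mg/L.
After input B: C = (46.01·0.008393 + 0.043·9.22) / 46.05 = 0.01699 mg/L.

0.0170 mg/L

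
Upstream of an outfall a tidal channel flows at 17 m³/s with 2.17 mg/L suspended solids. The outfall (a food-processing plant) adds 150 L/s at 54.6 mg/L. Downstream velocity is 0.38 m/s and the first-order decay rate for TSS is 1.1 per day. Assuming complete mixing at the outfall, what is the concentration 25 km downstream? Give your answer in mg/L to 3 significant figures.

150 L/s = 0.15 m³/s.
After complete mixing, C₀ = (0.15·54.6 + 17·2.17) / 17.15 = 2.629 mg/L.
Travel time t = 2.5e+04 m / 0.38 m/s = 6.579e+04 s = 0.7615 d.
C = 2.629·exp(−1.1·0.7615) = 2.629·0.4327 = 1.138 mg/L.

1.14 mg/L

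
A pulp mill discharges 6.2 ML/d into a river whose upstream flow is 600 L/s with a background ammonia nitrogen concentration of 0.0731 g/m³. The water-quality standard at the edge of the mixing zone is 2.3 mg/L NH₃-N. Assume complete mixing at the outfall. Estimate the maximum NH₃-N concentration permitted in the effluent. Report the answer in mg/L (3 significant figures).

6.2 ML/d = 0.07176 m³/s.
600 L/s = 0.6 m³/s.
Mass balance: 2.3·0.6718 = 0.07176·Cₑ + 0.6·0.0731.
Cₑ = (1.545 − 0.04386) / 0.07176 = 20.92 mg/L.

20.9 mg/L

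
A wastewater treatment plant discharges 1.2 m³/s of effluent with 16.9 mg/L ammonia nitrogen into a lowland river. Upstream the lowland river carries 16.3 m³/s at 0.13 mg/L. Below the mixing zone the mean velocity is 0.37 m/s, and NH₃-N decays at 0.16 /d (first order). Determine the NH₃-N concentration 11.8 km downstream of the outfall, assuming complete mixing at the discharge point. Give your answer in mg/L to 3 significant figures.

1.21 mg/L

After complete mixing, C₀ = (1.2·16.9 + 16.3·0.13) / 17.5 = 1.28 mg/L.
Travel time t = 1.18e+04 m / 0.37 m/s = 3.189e+04 s = 0.3691 d.
C = 1.28·exp(−0.16·0.3691) = 1.28·0.9427 = 1.207 mg/L.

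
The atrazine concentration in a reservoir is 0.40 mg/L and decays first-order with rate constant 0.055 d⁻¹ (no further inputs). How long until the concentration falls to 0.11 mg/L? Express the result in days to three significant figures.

t = ln(C₀/C)/k = ln(0.40/0.11)/0.055 = 1.291/0.055 = 23.47 d.

23.5 d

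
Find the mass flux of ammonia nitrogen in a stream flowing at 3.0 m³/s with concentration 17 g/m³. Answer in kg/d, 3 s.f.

Mass flux = Q·C = 3 m³/s × 17 g/m³ = 51 g/s.
= 51 g/s × 86.4 = 4406 kg/d.

4410 kg/d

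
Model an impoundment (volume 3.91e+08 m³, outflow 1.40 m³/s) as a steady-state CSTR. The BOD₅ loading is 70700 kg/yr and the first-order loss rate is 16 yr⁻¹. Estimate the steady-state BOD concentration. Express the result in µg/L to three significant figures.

11.2 µg/L

Outflow Q = 1.40 m³/s × 3.156e+07 s/yr = 4.418e+07 m³/yr.
Steady-state CSTR mass balance: W = Q·C + k·V·C, so C = W/(Q + kV).
Q + kV = 4.418e+07 + 16·3.91e+08 = 6.3e+09 m³/yr.
C = 70700/6.3e+09 = 1.122e-05 kg/m³ = 0.01122 mg/L = 11.22 µg/L.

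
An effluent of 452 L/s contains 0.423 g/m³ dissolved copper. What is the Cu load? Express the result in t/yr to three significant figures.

6.03 t/yr

452 L/s = 0.452 m³/s.
Mass flux = Q·C = 0.452 m³/s × 0.423 g/m³ = 0.1912 g/s.
= 0.1912 g/s × 31.56 = 6.034 t/yr.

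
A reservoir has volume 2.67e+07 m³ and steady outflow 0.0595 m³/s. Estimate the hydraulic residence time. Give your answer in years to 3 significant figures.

Q = 0.0595 m³/s × 3.156e+07 s/yr = 1.878e+06 m³/yr.
Hydraulic residence time τ = V/Q = 2.67e+07/1.878e+06 = 14.22 yr.

14.2 yr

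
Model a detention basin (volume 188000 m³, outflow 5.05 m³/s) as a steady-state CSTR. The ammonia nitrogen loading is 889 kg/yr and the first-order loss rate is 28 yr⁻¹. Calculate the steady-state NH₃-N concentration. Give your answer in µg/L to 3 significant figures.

Outflow Q = 5.05 m³/s × 3.156e+07 s/yr = 1.594e+08 m³/yr.
Steady-state CSTR mass balance: W = Q·C + k·V·C, so C = W/(Q + kV).
Q + kV = 1.594e+08 + 28·188000 = 1.646e+08 m³/yr.
C = 889/1.646e+08 = 5.4e-06 kg/m³ = 0.0054 mg/L = 5.4 µg/L.

5.40 µg/L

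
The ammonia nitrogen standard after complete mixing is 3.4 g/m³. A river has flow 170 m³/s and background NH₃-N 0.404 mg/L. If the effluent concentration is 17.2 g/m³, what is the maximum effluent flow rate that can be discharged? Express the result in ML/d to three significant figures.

3190 ML/d

Mass balance at complete mixing: C_std·(Q_w + Q_r) = Q_w·C_e + Q_r·C_b.
Rearranging, Q_w = Q_r·(C_std − C_b)/(C_e − C_std) = 170·(3.4 − 0.404) / (17.2 − 3.4) = 36.91 m³/s.
= 3189 ML/d.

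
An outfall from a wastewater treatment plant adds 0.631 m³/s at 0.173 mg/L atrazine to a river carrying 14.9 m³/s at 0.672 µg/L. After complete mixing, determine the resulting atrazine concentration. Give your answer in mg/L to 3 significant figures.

0.00767 mg/L

0.672 µg/L = 0.000672 mg/L.
By mass balance at complete mixing, C = (0.631·0.173 + 14.9·0.000672) / (0.631 + 14.9) = 0.1192/15.53 = 0.007673 mg/L.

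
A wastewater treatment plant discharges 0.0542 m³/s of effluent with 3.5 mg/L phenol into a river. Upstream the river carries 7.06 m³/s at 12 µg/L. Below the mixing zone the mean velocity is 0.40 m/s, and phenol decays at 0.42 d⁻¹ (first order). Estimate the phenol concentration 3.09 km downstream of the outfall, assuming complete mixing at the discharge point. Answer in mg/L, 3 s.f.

0.0372 mg/L

12 µg/L = 0.012 mg/L.
After complete mixing, C₀ = (0.0542·3.5 + 7.06·0.012) / 7.114 = 0.03857 mg/L.
Travel time t = 3090 m / 0.40 m/s = 7725 s = 0.08941 d.
C = 0.03857·exp(−0.42·0.08941) = 0.03857·0.9631 = 0.03715 mg/L.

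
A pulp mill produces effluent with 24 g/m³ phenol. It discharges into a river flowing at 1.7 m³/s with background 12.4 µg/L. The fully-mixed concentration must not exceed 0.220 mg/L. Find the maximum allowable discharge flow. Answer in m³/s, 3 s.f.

0.0148 m³/s

12.4 µg/L = 0.0124 mg/L.
Mass balance at complete mixing: C_std·(Q_w + Q_r) = Q_w·C_e + Q_r·C_b.
Rearranging, Q_w = Q_r·(C_std − C_b)/(C_e − C_std) = 1.7·(0.22 − 0.0124) / (24 − 0.22) = 0.01484 m³/s.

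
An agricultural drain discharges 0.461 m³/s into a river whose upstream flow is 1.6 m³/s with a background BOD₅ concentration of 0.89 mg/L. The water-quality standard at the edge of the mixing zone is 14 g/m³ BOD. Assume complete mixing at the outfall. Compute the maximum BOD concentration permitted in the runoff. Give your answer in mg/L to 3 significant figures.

Mass balance: 14·2.061 = 0.461·Cₑ + 1.6·0.89.
Cₑ = (28.85 − 1.424) / 0.461 = 59.5 mg/L.

59.5 mg/L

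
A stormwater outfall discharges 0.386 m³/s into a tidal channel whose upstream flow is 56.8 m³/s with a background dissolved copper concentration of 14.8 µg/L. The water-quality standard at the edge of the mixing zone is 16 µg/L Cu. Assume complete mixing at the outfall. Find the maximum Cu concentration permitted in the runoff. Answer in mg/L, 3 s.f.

0.193 mg/L

14.8 µg/L = 0.0148 mg/L.
16 µg/L = 0.016 mg/L.
Mass balance: 0.016·57.19 = 0.386·Cₑ + 56.8·0.0148.
Cₑ = (0.915 − 0.8406) / 0.386 = 0.1926 mg/L.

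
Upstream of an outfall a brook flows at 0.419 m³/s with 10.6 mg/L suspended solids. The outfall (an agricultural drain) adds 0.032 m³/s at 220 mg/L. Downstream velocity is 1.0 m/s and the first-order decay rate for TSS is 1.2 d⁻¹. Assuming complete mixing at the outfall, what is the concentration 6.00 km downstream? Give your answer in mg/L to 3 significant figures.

After complete mixing, C₀ = (0.032·220 + 0.419·10.6) / 0.451 = 25.46 mg/L.
Travel time t = 6000 m / 1.0 m/s = 6000 s = 0.06944 d.
C = 25.46·exp(−1.2·0.06944) = 25.46·0.92 = 23.42 mg/L.

23.4 mg/L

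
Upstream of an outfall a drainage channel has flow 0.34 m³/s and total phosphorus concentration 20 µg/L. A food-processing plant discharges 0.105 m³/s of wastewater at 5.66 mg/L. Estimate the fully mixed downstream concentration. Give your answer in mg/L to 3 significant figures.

1.35 mg/L

20 µg/L = 0.02 mg/L.
Flow-weighted mixing gives C = (0.105·5.66 + 0.34·0.02) / (0.105 + 0.34) = 0.6011/0.445 = 1.351 mg/L.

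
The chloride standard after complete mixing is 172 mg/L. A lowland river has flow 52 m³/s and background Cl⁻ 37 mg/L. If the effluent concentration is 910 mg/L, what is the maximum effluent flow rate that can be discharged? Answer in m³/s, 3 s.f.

9.51 m³/s

Mass balance at complete mixing: C_std·(Q_w + Q_r) = Q_w·C_e + Q_r·C_b.
Rearranging, Q_w = Q_r·(C_std − C_b)/(C_e − C_std) = 52·(172 − 37) / (910 − 172) = 9.512 m³/s.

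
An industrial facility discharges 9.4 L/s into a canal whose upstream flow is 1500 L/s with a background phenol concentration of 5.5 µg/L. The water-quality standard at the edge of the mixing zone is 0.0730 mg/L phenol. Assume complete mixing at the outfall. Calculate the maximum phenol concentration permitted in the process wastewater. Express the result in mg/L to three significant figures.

10.8 mg/L

9.4 L/s = 0.0094 m³/s.
1500 L/s = 1.5 m³/s.
5.5 µg/L = 0.0055 mg/L.
Mass balance: 0.073·1.509 = 0.0094·Cₑ + 1.5·0.0055.
Cₑ = (0.1102 − 0.00825) / 0.0094 = 10.84 mg/L.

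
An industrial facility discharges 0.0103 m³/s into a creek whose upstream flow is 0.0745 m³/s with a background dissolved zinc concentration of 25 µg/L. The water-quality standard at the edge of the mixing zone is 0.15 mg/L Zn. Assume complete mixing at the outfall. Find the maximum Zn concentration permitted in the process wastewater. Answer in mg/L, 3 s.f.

25 µg/L = 0.025 mg/L.
Mass balance: 0.15·0.0848 = 0.0103·Cₑ + 0.0745·0.025.
Cₑ = (0.01272 − 0.001863) / 0.0103 = 1.054 mg/L.

1.05 mg/L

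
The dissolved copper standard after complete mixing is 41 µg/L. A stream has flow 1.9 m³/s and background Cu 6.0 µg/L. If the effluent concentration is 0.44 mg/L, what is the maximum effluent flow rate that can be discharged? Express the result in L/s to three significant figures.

6.0 µg/L = 0.006 mg/L.
41 µg/L = 0.041 mg/L.
Mass balance at complete mixing: C_std·(Q_w + Q_r) = Q_w·C_e + Q_r·C_b.
Rearranging, Q_w = Q_r·(C_std − C_b)/(C_e − C_std) = 1.9·(0.041 − 0.006) / (0.44 − 0.041) = 0.1667 m³/s.
= 166.7 L/s.

167 L/s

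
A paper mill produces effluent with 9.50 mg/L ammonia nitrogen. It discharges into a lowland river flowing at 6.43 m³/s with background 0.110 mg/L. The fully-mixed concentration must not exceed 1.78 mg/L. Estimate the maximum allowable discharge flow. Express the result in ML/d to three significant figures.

Mass balance at complete mixing: C_std·(Q_w + Q_r) = Q_w·C_e + Q_r·C_b.
Rearranging, Q_w = Q_r·(C_std − C_b)/(C_e − C_std) = 6.43·(1.78 − 0.11) / (9.5 − 1.78) = 1.391 m³/s.
= 120.2 ML/d.

120 ML/d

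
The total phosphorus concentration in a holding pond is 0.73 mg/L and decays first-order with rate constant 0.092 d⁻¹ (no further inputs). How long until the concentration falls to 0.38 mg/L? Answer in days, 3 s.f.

t = ln(C₀/C)/k = ln(0.73/0.38)/0.092 = 0.6529/0.092 = 7.096 d.

7.10 d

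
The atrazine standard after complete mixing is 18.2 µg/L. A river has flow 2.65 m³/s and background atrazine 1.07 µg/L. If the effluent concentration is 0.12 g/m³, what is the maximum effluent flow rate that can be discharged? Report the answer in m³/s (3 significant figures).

1.07 µg/L = 0.00107 mg/L.
18.2 µg/L = 0.0182 mg/L.
Mass balance at complete mixing: C_std·(Q_w + Q_r) = Q_w·C_e + Q_r·C_b.
Rearranging, Q_w = Q_r·(C_std − C_b)/(C_e − C_std) = 2.65·(0.0182 − 0.00107) / (0.12 − 0.0182) = 0.4459 m³/s.

0.446 m³/s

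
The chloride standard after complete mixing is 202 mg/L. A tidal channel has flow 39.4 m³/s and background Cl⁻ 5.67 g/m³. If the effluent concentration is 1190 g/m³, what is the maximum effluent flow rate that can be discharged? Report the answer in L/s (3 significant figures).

7830 L/s

Mass balance at complete mixing: C_std·(Q_w + Q_r) = Q_w·C_e + Q_r·C_b.
Rearranging, Q_w = Q_r·(C_std − C_b)/(C_e − C_std) = 39.4·(202 − 5.67) / (1190 − 202) = 7.829 m³/s.
= 7829 L/s.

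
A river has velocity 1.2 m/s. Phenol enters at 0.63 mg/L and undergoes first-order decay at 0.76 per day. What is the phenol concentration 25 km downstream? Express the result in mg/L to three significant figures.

Travel time t = 25 km / 1.2 m/s = 2.5e+04/1.2 = 2.083e+04 s = 0.2411 d.
First-order decay: C = 0.63·exp(−0.76·0.2411) = 0.63·0.8326 = 0.5245 mg/L.

0.525 mg/L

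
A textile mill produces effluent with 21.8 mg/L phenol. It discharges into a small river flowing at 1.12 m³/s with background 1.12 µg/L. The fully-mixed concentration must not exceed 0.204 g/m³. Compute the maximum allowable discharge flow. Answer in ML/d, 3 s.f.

1.12 µg/L = 0.00112 mg/L.
Mass balance at complete mixing: C_std·(Q_w + Q_r) = Q_w·C_e + Q_r·C_b.
Rearranging, Q_w = Q_r·(C_std − C_b)/(C_e − C_std) = 1.12·(0.204 − 0.00112) / (21.8 − 0.204) = 0.01052 m³/s.
= 0.9091 ML/d.

0.909 ML/d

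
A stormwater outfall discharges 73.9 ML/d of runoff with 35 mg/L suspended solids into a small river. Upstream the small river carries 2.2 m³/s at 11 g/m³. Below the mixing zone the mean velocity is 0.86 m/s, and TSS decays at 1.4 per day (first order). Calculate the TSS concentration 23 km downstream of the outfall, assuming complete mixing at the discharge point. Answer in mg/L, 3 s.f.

73.9 ML/d = 0.8553 m³/s.
After complete mixing, C₀ = (0.8553·35 + 2.2·11) / 3.055 = 17.72 mg/L.
Travel time t = 2.3e+04 m / 0.86 m/s = 2.674e+04 s = 0.3095 d.
C = 17.72·exp(−1.4·0.3095) = 17.72·0.6483 = 11.49 mg/L.

11.5 mg/L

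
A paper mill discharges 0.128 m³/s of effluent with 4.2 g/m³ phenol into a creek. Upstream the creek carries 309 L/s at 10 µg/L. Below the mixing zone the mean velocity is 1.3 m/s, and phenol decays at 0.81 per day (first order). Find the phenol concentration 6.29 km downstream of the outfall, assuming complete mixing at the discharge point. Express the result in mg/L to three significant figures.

1.18 mg/L

309 L/s = 0.309 m³/s.
10 µg/L = 0.01 mg/L.
After complete mixing, C₀ = (0.128·4.2 + 0.309·0.01) / 0.437 = 1.237 mg/L.
Travel time t = 6290 m / 1.3 m/s = 4838 s = 0.056 d.
C = 1.237·exp(−0.81·0.056) = 1.237·0.9557 = 1.182 mg/L.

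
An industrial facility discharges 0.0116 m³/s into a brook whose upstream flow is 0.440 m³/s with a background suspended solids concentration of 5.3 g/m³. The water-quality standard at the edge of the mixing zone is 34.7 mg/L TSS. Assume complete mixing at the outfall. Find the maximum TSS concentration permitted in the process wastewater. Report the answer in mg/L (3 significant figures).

Mass balance: 34.7·0.4516 = 0.0116·Cₑ + 0.44·5.3.
Cₑ = (15.67 − 2.332) / 0.0116 = 1150 mg/L.

1150 mg/L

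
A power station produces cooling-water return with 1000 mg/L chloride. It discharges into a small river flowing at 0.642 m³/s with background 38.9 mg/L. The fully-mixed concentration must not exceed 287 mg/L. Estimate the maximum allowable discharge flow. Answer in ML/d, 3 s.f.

Mass balance at complete mixing: C_std·(Q_w + Q_r) = Q_w·C_e + Q_r·C_b.
Rearranging, Q_w = Q_r·(C_std − C_b)/(C_e − C_std) = 0.642·(287 − 38.9) / (1000 − 287) = 0.2234 m³/s.
= 19.3 ML/d.

19.3 ML/d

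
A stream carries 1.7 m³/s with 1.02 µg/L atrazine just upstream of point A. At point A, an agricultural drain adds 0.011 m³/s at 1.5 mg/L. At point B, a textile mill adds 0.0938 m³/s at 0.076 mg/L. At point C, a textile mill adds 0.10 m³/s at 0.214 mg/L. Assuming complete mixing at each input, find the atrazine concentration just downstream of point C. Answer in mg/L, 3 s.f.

0.0245 mg/L

1.02 µg/L = 0.00102 mg/L.
After input A: C = (1.7·0.00102 + 0.011·1.5) / 1.711 = 0.01066 mg/L.
After input B: C = (1.711·0.01066 + 0.0938·0.076) / 1.805 = 0.01405 mg/L.
After input C: C = (1.805·0.01405 + 0.1·0.214) / 1.905 = 0.02455 mg/L.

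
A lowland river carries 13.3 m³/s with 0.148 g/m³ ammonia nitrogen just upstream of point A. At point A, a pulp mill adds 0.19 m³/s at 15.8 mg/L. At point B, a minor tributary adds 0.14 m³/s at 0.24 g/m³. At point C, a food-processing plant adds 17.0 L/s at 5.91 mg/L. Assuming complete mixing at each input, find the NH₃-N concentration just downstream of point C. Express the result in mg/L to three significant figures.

After input A: C = (13.3·0.148 + 0.19·15.8) / 13.49 = 0.3685 mg/L.
After input B: C = (13.49·0.3685 + 0.14·0.24) / 13.63 = 0.3671 mg/L.
17.0 L/s = 0.017 m³/s.
After input C: C = (13.63·0.3671 + 0.017·5.91) / 13.65 = 0.374 mg/L.

0.374 mg/L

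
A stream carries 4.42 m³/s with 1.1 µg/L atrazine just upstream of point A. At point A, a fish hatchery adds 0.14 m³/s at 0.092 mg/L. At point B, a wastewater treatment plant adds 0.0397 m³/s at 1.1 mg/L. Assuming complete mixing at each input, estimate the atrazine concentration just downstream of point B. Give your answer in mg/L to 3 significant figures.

0.0134 mg/L

1.1 µg/L = 0.0011 mg/L.
After input A: C = (4.42·0.0011 + 0.14·0.092) / 4.56 = 0.003891 mg/L.
After input B: C = (4.56·0.003891 + 0.0397·1.1) / 4.6 = 0.01335 mg/L.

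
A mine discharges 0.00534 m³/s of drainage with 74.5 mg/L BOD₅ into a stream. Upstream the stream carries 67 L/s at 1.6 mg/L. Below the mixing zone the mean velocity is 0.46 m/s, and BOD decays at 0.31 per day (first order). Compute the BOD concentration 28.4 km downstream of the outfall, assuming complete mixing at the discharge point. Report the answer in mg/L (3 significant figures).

5.59 mg/L

67 L/s = 0.067 m³/s.
After complete mixing, C₀ = (0.00534·74.5 + 0.067·1.6) / 0.07234 = 6.981 mg/L.
Travel time t = 2.84e+04 m / 0.46 m/s = 6.174e+04 s = 0.7146 d.
C = 6.981·exp(−0.31·0.7146) = 6.981·0.8013 = 5.594 mg/L.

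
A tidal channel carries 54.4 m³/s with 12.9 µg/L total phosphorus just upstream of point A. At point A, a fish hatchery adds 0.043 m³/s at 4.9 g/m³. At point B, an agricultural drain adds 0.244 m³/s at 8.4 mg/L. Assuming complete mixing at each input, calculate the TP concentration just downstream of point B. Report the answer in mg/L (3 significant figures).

12.9 µg/L = 0.0129 mg/L.
After input A: C = (54.4·0.0129 + 0.043·4.9) / 54.44 = 0.01676 mg/L.
After input B: C = (54.44·0.01676 + 0.244·8.4) / 54.69 = 0.05416 mg/L.

0.0542 mg/L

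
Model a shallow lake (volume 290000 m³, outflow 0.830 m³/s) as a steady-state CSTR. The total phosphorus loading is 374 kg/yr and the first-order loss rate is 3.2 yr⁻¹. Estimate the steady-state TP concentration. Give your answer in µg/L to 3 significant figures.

13.8 µg/L

Outflow Q = 0.830 m³/s × 3.156e+07 s/yr = 2.619e+07 m³/yr.
Steady-state CSTR mass balance: W = Q·C + k·V·C, so C = W/(Q + kV).
Q + kV = 2.619e+07 + 3.2·290000 = 2.712e+07 m³/yr.
C = 374/2.712e+07 = 1.379e-05 kg/m³ = 0.01379 mg/L = 13.79 µg/L.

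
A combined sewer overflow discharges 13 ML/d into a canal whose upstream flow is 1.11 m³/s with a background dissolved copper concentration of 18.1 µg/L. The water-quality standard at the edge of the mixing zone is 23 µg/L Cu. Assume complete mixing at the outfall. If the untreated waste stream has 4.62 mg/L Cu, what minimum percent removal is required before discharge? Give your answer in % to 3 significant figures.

13 ML/d = 0.1505 m³/s.
18.1 µg/L = 0.0181 mg/L.
23 µg/L = 0.023 mg/L.
Mass balance: 0.023·1.26 = 0.1505·Cₑ + 1.11·0.0181.
Cₑ = (0.02899 − 0.02009) / 0.1505 = 0.05915 mg/L.
Required removal = 1 − 0.05915/4.62 = 98.72 %.

98.7 %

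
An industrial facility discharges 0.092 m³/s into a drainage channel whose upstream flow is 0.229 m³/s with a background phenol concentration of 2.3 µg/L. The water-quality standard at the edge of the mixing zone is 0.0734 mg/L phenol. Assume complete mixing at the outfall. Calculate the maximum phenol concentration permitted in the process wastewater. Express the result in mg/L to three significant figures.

2.3 µg/L = 0.0023 mg/L.
Mass balance: 0.0734·0.321 = 0.092·Cₑ + 0.229·0.0023.
Cₑ = (0.02356 − 0.0005267) / 0.092 = 0.2504 mg/L.

0.250 mg/L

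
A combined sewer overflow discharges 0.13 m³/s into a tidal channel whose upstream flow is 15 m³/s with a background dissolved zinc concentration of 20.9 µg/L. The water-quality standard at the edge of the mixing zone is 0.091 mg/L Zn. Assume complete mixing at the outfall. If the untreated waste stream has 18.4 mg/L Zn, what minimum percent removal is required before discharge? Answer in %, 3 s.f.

55.5 %

20.9 µg/L = 0.0209 mg/L.
Mass balance: 0.091·15.13 = 0.13·Cₑ + 15·0.0209.
Cₑ = (1.377 − 0.3135) / 0.13 = 8.179 mg/L.
Required removal = 1 − 8.179/18.4 = 55.55 %.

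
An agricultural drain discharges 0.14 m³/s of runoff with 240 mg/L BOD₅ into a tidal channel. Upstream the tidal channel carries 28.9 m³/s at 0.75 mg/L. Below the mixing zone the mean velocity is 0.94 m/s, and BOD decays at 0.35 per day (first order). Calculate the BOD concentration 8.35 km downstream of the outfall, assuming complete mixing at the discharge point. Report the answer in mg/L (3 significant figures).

After complete mixing, C₀ = (0.14·240 + 28.9·0.75) / 29.04 = 1.903 mg/L.
Travel time t = 8350 m / 0.94 m/s = 8883 s = 0.1028 d.
C = 1.903·exp(−0.35·0.1028) = 1.903·0.9647 = 1.836 mg/L.

1.84 mg/L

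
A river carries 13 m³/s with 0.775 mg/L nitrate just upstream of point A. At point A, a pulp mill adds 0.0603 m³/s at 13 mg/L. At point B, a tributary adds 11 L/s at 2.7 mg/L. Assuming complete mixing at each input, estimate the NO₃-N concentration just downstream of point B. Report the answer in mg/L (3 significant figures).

0.833 mg/L

After input A: C = (13·0.775 + 0.0603·13) / 13.06 = 0.8314 mg/L.
11 L/s = 0.011 m³/s.
After input B: C = (13.06·0.8314 + 0.011·2.7) / 13.07 = 0.833 mg/L.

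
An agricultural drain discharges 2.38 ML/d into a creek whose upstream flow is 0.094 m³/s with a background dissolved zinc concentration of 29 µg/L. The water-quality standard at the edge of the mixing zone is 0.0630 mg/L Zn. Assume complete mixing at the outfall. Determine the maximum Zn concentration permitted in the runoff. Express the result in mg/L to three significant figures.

0.179 mg/L

2.38 ML/d = 0.02755 m³/s.
29 µg/L = 0.029 mg/L.
Mass balance: 0.063·0.1215 = 0.02755·Cₑ + 0.094·0.029.
Cₑ = (0.007657 − 0.002726) / 0.02755 = 0.179 mg/L.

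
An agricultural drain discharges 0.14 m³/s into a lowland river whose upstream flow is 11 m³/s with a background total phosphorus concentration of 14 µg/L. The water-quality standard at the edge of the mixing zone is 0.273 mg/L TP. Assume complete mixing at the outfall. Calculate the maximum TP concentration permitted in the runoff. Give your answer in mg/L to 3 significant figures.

14 µg/L = 0.014 mg/L.
Mass balance: 0.273·11.14 = 0.14·Cₑ + 11·0.014.
Cₑ = (3.041 − 0.154) / 0.14 = 20.62 mg/L.

20.6 mg/L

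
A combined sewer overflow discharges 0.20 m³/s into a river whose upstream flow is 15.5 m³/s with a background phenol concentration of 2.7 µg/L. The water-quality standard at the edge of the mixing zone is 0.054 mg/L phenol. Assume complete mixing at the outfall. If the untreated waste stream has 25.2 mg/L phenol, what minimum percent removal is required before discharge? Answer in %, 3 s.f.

2.7 µg/L = 0.0027 mg/L.
Mass balance: 0.054·15.7 = 0.2·Cₑ + 15.5·0.0027.
Cₑ = (0.8478 − 0.04185) / 0.2 = 4.03 mg/L.
Required removal = 1 − 4.03/25.2 = 84.01 %.

84.0 %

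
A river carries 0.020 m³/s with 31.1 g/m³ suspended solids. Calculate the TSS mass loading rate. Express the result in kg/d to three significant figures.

53.7 kg/d

Mass flux = Q·C = 0.02 m³/s × 31.1 g/m³ = 0.622 g/s.
= 0.622 g/s × 86.4 = 53.74 kg/d.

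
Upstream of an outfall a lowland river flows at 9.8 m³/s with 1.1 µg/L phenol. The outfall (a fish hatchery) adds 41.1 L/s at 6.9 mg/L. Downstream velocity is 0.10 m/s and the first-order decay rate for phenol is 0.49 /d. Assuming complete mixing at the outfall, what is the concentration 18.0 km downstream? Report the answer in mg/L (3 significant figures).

41.1 L/s = 0.0411 m³/s.
1.1 µg/L = 0.0011 mg/L.
After complete mixing, C₀ = (0.0411·6.9 + 9.8·0.0011) / 9.841 = 0.02991 mg/L.
Travel time t = 1.8e+04 m / 0.10 m/s = 1.8e+05 s = 2.083 d.
C = 0.02991·exp(−0.49·2.083) = 0.02991·0.3603 = 0.01078 mg/L.

0.0108 mg/L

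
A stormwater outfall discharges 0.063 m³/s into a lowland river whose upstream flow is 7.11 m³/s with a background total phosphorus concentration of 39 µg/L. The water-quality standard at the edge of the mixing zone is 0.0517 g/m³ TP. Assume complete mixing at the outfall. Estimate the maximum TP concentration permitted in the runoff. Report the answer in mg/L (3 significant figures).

39 µg/L = 0.039 mg/L.
Mass balance: 0.0517·7.173 = 0.063·Cₑ + 7.11·0.039.
Cₑ = (0.3708 − 0.2773) / 0.063 = 1.485 mg/L.

1.48 mg/L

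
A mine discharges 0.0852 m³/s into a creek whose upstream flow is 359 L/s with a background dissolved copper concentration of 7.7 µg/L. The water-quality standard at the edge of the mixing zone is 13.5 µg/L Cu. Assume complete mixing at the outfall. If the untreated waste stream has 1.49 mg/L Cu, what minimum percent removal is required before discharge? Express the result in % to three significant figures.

97.5 %

359 L/s = 0.359 m³/s.
7.7 µg/L = 0.0077 mg/L.
13.5 µg/L = 0.0135 mg/L.
Mass balance: 0.0135·0.4442 = 0.0852·Cₑ + 0.359·0.0077.
Cₑ = (0.005997 − 0.002764) / 0.0852 = 0.03794 mg/L.
Required removal = 1 − 0.03794/1.49 = 97.45 %.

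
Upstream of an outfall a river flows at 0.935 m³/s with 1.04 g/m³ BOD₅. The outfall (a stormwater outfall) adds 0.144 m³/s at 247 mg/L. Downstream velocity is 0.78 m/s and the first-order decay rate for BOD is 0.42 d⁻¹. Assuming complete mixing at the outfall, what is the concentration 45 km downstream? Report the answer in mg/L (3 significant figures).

25.6 mg/L

After complete mixing, C₀ = (0.144·247 + 0.935·1.04) / 1.079 = 33.87 mg/L.
Travel time t = 4.5e+04 m / 0.78 m/s = 5.769e+04 s = 0.6677 d.
C = 33.87·exp(−0.42·0.6677) = 33.87·0.7554 = 25.58 mg/L.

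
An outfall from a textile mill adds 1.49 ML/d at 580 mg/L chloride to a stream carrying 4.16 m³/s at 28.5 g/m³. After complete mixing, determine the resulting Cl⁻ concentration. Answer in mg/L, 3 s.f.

30.8 mg/L

1.49 ML/d = 0.01725 m³/s.
Flow-weighted mixing gives C = (0.01725·580 + 4.16·28.5) / (0.01725 + 4.16) = 128.6/4.177 = 30.78 mg/L.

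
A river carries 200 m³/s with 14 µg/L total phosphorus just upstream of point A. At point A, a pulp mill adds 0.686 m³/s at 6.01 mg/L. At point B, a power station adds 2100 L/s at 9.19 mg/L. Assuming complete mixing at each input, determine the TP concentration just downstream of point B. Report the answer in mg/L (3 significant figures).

14 µg/L = 0.014 mg/L.
After input A: C = (200·0.014 + 0.686·6.01) / 200.7 = 0.0345 mg/L.
2100 L/s = 2.1 m³/s.
After input B: C = (200.7·0.0345 + 2.1·9.19) / 202.8 = 0.1293 mg/L.

0.129 mg/L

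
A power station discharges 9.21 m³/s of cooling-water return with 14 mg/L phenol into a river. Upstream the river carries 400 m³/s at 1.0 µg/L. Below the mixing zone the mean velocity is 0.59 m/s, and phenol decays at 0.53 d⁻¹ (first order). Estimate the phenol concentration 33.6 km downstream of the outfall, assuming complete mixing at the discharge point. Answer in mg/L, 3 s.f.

1.0 µg/L = 0.001 mg/L.
After complete mixing, C₀ = (9.21·14 + 400·0.001) / 409.2 = 0.3161 mg/L.
Travel time t = 3.36e+04 m / 0.59 m/s = 5.695e+04 s = 0.6591 d.
C = 0.3161·exp(−0.53·0.6591) = 0.3161·0.7052 = 0.2229 mg/L.

0.223 mg/L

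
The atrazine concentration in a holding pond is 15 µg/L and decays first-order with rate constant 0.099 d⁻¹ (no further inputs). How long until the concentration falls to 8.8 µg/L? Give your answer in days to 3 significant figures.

5.39 d

t = ln(C₀/C)/k = ln(15/8.8)/0.099 = 0.5333/0.099 = 5.387 d.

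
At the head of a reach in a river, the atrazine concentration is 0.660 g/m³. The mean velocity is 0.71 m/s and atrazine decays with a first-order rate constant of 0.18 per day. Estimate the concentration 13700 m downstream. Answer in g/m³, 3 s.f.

Travel time t = 13700 m / 0.71 m/s = 1.37e+04/0.71 = 1.93e+04 s = 0.2233 d.
First-order decay: C = 0.660·exp(−0.18·0.2233) = 0.660·0.9606 = 0.634 g/m³.

0.634 g/m³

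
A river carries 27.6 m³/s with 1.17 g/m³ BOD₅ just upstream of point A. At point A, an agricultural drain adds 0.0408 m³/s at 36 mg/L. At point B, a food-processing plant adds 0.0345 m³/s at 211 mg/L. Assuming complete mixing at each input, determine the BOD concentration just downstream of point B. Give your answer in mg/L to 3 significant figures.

After input A: C = (27.6·1.17 + 0.0408·36) / 27.64 = 1.221 mg/L.
After input B: C = (27.64·1.221 + 0.0345·211) / 27.68 = 1.483 mg/L.

1.48 mg/L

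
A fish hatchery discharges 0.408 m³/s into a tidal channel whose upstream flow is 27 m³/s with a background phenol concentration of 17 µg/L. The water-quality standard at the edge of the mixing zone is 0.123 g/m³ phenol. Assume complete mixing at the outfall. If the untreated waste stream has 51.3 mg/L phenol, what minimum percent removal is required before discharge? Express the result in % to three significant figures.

17 µg/L = 0.017 mg/L.
Mass balance: 0.123·27.41 = 0.408·Cₑ + 27·0.017.
Cₑ = (3.371 − 0.459) / 0.408 = 7.138 mg/L.
Required removal = 1 − 7.138/51.3 = 86.09 %.

86.1 %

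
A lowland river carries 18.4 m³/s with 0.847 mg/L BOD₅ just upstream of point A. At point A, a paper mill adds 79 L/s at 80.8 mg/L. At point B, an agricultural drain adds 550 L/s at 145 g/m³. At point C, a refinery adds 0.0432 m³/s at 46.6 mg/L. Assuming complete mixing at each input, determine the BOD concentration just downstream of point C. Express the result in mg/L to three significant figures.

5.44 mg/L

79 L/s = 0.079 m³/s.
After input A: C = (18.4·0.847 + 0.079·80.8) / 18.48 = 1.189 mg/L.
550 L/s = 0.55 m³/s.
After input B: C = (18.48·1.189 + 0.55·145) / 19.03 = 5.345 mg/L.
After input C: C = (19.03·5.345 + 0.0432·46.6) / 19.07 = 5.439 mg/L.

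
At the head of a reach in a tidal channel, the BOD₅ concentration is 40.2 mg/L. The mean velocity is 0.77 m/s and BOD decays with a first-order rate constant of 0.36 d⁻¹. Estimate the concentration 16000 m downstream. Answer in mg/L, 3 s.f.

36.9 mg/L

Travel time t = 16000 m / 0.77 m/s = 1.6e+04/0.77 = 2.078e+04 s = 0.2405 d.
First-order decay: C = 40.2·exp(−0.36·0.2405) = 40.2·0.9171 = 36.87 mg/L.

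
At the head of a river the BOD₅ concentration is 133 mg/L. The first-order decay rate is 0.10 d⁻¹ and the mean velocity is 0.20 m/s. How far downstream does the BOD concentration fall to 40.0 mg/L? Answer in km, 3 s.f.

From C = C₀·e^(−kt), t = ln(C₀/C)/k = ln(133/40.0)/0.10 = 1.201/0.10 = 12.01 d.
Distance = v·t = 0.20 m/s × 1.038e+06 s = 2.076e+05 m = 207.6 km.

208 km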